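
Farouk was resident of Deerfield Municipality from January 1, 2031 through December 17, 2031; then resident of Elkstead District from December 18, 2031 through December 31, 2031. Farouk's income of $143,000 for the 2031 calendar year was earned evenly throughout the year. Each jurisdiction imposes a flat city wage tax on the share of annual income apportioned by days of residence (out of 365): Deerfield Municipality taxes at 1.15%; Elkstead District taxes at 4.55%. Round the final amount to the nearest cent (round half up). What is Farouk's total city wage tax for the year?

Deerfield Municipality, January 1 – December 17, 2031: 351 days → $143,000 × 1.15% × 351/365 = $1,581.4233
Elkstead District, December 18 – December 31, 2031: 14 days → $143,000 × 4.55% × 14/365 = $249.5644
Total = $1,830.9877

$1,830.99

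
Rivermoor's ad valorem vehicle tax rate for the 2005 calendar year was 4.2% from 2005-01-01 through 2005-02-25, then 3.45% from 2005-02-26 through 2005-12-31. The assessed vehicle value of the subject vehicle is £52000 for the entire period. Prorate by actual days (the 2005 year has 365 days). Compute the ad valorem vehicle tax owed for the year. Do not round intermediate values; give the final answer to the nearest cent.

£1853.84

2005-01-01 to 2005-02-25: 56 days at 4.2% → £52000 × 4.2% × 56/365 = £335.0795
2005-02-26 to 2005-12-31: 309 days at 3.45% → £52000 × 3.45% × 309/365 = £1518.7562
Total = £1853.8356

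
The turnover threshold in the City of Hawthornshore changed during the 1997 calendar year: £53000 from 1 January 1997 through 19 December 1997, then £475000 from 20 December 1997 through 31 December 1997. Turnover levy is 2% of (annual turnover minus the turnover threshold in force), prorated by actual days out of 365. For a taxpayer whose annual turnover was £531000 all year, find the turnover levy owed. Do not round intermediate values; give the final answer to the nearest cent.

£9282.52

1 January – 19 December 1997: 353 days, exemption £53000 → (£531000 − £53000) × 2% × 353/365 = £9245.6986
20 December – 31 December 1997: 12 days, exemption £475000 → (£531000 − £475000) × 2% × 12/365 = £36.8219
Total = £9282.5205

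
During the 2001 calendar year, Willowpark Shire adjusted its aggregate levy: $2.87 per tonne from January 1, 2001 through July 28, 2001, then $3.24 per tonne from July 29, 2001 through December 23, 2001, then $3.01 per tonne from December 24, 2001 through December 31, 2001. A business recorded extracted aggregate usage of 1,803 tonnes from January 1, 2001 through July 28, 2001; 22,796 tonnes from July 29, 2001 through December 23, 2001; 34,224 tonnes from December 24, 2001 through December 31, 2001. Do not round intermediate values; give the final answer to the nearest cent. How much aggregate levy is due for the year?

$182047.89

January 1 – July 28, 2001: 1,803 tonnes at $2.87/tonne → $5174.61
July 29 – December 23, 2001: 22,796 tonnes at $3.24/tonne → $73859.04
December 24 – December 31, 2001: 34,224 tonnes at $3.01/tonne → $103014.24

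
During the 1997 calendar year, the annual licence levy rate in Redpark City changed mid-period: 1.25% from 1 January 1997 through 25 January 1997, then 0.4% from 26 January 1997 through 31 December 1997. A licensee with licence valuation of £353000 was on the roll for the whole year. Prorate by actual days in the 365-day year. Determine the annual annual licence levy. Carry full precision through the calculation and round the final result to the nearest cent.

£1617.51

1 January – 25 January 1997: 25 days at 1.25% → £353000 × 1.25% × 25/365 = £302.2260
26 January – 31 December 1997: 340 days at 0.4% → £353000 × 0.4% × 340/365 = £1315.2877
Total = £1617.5137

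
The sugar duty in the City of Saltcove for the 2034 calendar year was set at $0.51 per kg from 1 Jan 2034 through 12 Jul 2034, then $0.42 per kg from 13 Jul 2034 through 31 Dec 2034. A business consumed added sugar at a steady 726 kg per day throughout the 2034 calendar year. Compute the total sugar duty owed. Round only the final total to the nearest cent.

1 Jan – 12 Jul 2034: 193 days × 726 kg/day = 140,118 kg at $0.51/kg → $71,460.18
13 Jul – 31 Dec 2034: 172 days × 726 kg/day = 124,872 kg at $0.42/kg → $52,446.24

$123,906.42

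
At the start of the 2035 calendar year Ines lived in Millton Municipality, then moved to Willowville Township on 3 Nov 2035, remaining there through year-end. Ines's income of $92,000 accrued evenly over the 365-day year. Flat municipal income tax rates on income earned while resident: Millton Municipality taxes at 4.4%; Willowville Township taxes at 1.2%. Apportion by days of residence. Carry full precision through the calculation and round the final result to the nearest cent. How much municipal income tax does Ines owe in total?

$3,572.12

Millton Municipality, 1 Jan – 2 Nov 2035: 306 days → $92,000 × 4.4% × 306/365 = $3,393.6658
Willowville Township, 3 Nov – 31 Dec 2035: 59 days → $92,000 × 1.2% × 59/365 = $178.4548
Total = $3,572.1205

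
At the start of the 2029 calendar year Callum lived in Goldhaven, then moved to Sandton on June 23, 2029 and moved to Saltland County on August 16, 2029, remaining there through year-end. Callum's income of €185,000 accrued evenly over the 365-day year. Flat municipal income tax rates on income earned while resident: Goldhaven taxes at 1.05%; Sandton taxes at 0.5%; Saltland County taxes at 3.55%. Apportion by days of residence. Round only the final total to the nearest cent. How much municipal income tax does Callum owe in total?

€3,540.60

Goldhaven, January 1 – June 22, 2029: 173 days → €185,000 × 1.05% × 173/365 = €920.6918
Sandton, June 23 – August 15, 2029: 54 days → €185,000 × 0.5% × 54/365 = €136.8493
Saltland County, August 16 – December 31, 2029: 138 days → €185,000 × 3.55% × 138/365 = €2,483.0548
Total = €3,540.5959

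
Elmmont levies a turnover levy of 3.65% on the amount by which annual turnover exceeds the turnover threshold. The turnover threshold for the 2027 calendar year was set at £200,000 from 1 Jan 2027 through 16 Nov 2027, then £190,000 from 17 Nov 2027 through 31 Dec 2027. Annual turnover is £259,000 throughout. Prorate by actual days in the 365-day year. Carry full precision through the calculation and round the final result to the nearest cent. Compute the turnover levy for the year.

£2,198.50

1 Jan – 16 Nov 2027: 320 days, exemption £200,000 → (£259,000 − £200,000) × 3.65% × 320/365 = £1,888.0000
17 Nov – 31 Dec 2027: 45 days, exemption £190,000 → (£259,000 − £190,000) × 3.65% × 45/365 = £310.5000
Total = £2,198.5000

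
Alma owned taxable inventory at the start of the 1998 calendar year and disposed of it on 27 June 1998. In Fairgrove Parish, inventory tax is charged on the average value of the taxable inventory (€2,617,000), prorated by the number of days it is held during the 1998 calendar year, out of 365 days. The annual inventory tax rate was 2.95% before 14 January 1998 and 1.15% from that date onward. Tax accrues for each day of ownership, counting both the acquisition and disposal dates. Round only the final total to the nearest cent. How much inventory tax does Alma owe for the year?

€16,354.46

1 January – 13 January 1998: 13 days at 2.95% → €2,617,000 × 2.95% × 13/365 = €2,749.6425
14 January – 27 June 1998: 165 days at 1.15% → €2,617,000 × 1.15% × 165/365 = €13,604.8151
Total = €16,354.4575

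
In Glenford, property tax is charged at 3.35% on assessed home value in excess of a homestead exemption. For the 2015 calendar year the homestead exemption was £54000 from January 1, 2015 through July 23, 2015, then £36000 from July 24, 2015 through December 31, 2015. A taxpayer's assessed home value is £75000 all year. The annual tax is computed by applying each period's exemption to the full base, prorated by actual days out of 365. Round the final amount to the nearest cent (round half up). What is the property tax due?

£969.48

January 1 – July 23, 2015: 204 days, exemption £54000 → (£75000 − £54000) × 3.35% × 204/365 = £393.1890
July 24 – December 31, 2015: 161 days, exemption £36000 → (£75000 − £36000) × 3.35% × 161/365 = £576.2918
Total = £969.4808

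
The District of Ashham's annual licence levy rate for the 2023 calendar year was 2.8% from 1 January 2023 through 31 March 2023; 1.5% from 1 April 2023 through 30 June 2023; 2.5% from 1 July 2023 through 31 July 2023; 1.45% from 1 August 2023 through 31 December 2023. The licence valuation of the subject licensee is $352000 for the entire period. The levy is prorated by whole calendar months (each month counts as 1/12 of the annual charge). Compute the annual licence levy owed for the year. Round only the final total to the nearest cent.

1 January – 31 March 2023: 3 months at 2.8% → $352000 × 2.8% × 3/12 = $2464.0000
1 April – 30 June 2023: 3 months at 1.5% → $352000 × 1.5% × 3/12 = $1320.0000
1 July – 31 July 2023: 1 month at 2.5% → $352000 × 2.5% × 1/12 = $733.3333
1 August – 31 December 2023: 5 months at 1.45% → $352000 × 1.45% × 5/12 = $2126.6667
Total = $6644.0000

$6644.00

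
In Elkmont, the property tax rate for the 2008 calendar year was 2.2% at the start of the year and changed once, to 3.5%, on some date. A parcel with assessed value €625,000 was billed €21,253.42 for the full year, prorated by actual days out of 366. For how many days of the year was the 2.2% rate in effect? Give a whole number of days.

Let d = days at the first rate; then 366 − d days at the second rate.
€625,000 × [2.2%·d + 3.5%·(366−d)] / 366 = €21,253.42
Solving gives d = 28, so the new rate took effect on 29 Jan 2008.

28 days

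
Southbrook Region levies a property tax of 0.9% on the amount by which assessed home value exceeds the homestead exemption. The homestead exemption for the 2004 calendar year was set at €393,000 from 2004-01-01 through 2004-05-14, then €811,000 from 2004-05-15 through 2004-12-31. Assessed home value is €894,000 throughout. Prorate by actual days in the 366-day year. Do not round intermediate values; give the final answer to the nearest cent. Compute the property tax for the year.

2004-01-01 to 2004-05-14: 135 days, exemption €393,000 → (€894,000 − €393,000) × 0.9% × 135/366 = €1,663.1557
2004-05-15 to 2004-12-31: 231 days, exemption €811,000 → (€894,000 − €811,000) × 0.9% × 231/366 = €471.4672
Total = €2,134.6230

€2,134.62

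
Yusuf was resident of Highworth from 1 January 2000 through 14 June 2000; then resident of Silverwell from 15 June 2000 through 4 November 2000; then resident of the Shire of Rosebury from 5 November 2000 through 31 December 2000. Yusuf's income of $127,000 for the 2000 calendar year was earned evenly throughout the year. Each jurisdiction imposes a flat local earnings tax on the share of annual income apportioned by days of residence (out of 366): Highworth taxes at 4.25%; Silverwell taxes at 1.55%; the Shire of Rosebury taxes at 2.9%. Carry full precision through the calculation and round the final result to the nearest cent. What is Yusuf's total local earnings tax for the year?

Highworth, 1 January – 14 June 2000: 166 days → $127,000 × 4.25% × 166/366 = $2,448.0464
Silverwell, 15 June – 4 November 2000: 143 days → $127,000 × 1.55% × 143/366 = $769.1134
The Shire of Rosebury, 5 November – 31 December 2000: 57 days → $127,000 × 2.9% × 57/366 = $573.5820
Total = $3,790.7418

$3,790.74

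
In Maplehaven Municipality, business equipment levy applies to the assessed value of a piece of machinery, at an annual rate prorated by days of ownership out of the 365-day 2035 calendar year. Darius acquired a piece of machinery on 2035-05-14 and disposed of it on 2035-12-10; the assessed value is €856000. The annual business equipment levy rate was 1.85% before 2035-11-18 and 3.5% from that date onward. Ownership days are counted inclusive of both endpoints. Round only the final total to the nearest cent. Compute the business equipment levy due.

2035-05-14 to 2035-11-17: 188 days at 1.85% → €856000 × 1.85% × 188/365 = €8156.6247
2035-11-18 to 2035-12-10: 23 days at 3.5% → €856000 × 3.5% × 23/365 = €1887.8904
Total = €10044.5151

€10044.52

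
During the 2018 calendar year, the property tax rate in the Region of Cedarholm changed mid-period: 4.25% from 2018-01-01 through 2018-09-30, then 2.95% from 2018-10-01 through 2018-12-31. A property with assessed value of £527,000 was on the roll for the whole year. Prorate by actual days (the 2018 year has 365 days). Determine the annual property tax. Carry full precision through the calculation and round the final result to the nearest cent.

£20,670.67

2018-01-01 to 2018-09-30: 273 days at 4.25% → £527,000 × 4.25% × 273/365 = £16,752.1027
2018-10-01 to 2018-12-31: 92 days at 2.95% → £527,000 × 2.95% × 92/365 = £3,918.5699
Total = £20,670.6726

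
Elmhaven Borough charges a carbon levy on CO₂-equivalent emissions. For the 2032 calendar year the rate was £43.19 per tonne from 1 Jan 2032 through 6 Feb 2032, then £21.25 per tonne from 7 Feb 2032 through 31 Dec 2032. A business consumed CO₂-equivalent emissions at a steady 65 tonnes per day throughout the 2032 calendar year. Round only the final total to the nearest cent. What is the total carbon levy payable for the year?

£558,303.20

1 Jan – 6 Feb 2032: 37 days × 65 tonnes/day = 2,405 tonnes at £43.19/tonne → £103,871.95
7 Feb – 31 Dec 2032: 329 days × 65 tonnes/day = 21,385 tonnes at £21.25/tonne → £454,431.25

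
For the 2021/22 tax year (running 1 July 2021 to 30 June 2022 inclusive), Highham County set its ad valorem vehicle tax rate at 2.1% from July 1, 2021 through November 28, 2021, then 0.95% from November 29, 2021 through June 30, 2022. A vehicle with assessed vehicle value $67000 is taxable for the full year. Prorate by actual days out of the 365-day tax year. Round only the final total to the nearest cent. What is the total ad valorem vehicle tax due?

July 1 – November 28, 2021: 151 days at 2.1% → $67000 × 2.1% × 151/365 = $582.0740
November 29, 2021 – June 30, 2022: 214 days at 0.95% → $67000 × 0.95% × 214/365 = $373.1808
Total = $955.2548

$955.25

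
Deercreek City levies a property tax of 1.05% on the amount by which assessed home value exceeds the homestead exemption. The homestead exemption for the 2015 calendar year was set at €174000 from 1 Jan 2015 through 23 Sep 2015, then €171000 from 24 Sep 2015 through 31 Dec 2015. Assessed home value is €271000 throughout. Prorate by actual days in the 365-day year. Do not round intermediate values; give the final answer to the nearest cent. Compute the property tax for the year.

€1027.04

1 Jan – 23 Sep 2015: 266 days, exemption €174000 → (€271000 − €174000) × 1.05% × 266/365 = €742.2493
24 Sep – 31 Dec 2015: 99 days, exemption €171000 → (€271000 − €171000) × 1.05% × 99/365 = €284.7945
Total = €1027.0438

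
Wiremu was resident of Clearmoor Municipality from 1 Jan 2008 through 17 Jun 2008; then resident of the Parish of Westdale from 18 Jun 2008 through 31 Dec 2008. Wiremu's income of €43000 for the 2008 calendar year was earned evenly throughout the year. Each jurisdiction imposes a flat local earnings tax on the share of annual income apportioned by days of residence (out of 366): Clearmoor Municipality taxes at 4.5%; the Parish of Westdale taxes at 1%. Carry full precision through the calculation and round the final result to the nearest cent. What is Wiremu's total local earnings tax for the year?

Clearmoor Municipality, 1 Jan – 17 Jun 2008: 169 days → €43000 × 4.5% × 169/366 = €893.4836
The Parish of Westdale, 18 Jun – 31 Dec 2008: 197 days → €43000 × 1% × 197/366 = €231.4481
Total = €1124.9317

€1124.93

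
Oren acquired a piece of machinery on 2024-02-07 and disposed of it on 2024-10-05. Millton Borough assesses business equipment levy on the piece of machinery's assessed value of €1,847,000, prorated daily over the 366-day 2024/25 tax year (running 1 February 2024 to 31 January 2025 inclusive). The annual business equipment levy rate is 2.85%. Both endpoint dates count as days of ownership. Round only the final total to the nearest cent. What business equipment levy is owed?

€34,805.35

Days held (2024-02-07 to 2024-10-05): 242 out of 366
Tax = €1,847,000 × 2.85% × 242/366 = €34,805.3525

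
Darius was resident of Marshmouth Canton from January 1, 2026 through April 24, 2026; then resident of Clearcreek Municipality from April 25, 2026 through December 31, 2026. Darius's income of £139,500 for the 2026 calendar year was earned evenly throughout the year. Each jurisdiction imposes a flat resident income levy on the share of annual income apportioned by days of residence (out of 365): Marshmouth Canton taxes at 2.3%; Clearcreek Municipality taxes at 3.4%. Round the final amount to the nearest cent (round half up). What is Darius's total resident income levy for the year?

Marshmouth Canton, January 1 – April 24, 2026: 114 days → £139,500 × 2.3% × 114/365 = £1,002.1068
Clearcreek Municipality, April 25 – December 31, 2026: 251 days → £139,500 × 3.4% × 251/365 = £3,261.6247
Total = £4,263.7315

£4,263.73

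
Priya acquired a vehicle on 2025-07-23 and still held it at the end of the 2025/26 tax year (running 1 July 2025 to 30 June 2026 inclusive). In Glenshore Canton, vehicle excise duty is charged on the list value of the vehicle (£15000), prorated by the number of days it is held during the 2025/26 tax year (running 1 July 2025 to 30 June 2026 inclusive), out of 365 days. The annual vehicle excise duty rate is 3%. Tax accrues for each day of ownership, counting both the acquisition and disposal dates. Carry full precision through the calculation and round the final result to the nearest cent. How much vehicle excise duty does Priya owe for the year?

£422.88

Days held (2025-07-23 to 2026-06-30): 343 out of 365
Tax = £15000 × 3% × 343/365 = £422.8767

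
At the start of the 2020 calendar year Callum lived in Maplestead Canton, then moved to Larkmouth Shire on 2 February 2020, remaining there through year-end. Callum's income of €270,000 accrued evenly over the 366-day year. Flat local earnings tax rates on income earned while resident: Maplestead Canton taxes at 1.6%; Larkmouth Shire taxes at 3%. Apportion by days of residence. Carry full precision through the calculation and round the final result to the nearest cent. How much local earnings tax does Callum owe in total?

€7,769.51

Maplestead Canton, 1 January – 1 February 2020: 32 days → €270,000 × 1.6% × 32/366 = €377.7049
Larkmouth Shire, 2 February – 31 December 2020: 334 days → €270,000 × 3% × 334/366 = €7,391.8033
Total = €7,769.5082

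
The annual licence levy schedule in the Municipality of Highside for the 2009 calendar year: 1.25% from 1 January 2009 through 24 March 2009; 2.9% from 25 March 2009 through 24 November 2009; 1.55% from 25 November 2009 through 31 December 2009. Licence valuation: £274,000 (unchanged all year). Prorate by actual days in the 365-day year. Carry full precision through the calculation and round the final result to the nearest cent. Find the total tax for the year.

£6,542.97

1 January – 24 March 2009: 83 days at 1.25% → £274,000 × 1.25% × 83/365 = £778.8356
25 March – 24 November 2009: 245 days at 2.9% → £274,000 × 2.9% × 245/365 = £5,333.6164
25 November – 31 December 2009: 37 days at 1.55% → £274,000 × 1.55% × 37/365 = £430.5178
Total = £6,542.9699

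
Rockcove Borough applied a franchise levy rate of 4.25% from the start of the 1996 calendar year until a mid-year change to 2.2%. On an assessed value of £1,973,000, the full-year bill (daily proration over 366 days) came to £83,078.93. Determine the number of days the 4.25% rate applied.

359 days

Let d = days at the first rate; then 366 − d days at the second rate.
£1,973,000 × [4.25%·d + 2.2%·(366−d)] / 366 = £83,078.93
Solving gives d = 359, so the new rate took effect on 25 Dec 1996.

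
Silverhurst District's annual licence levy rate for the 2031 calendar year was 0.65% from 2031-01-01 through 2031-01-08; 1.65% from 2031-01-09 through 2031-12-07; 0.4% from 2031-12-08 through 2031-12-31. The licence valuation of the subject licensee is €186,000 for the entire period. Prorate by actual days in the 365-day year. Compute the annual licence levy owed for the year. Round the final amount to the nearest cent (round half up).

2031-01-01 to 2031-01-08: 8 days at 0.65% → €186,000 × 0.65% × 8/365 = €26.4986
2031-01-09 to 2031-12-07: 333 days at 1.65% → €186,000 × 1.65% × 333/365 = €2,799.9370
2031-12-08 to 2031-12-31: 24 days at 0.4% → €186,000 × 0.4% × 24/365 = €48.9205
Total = €2,875.3562

€2,875.36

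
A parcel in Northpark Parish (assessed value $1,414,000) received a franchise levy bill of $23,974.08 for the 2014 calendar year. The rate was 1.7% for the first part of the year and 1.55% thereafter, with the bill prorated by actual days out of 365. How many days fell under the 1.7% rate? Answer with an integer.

354 days

Let d = days at the first rate; then 365 − d days at the second rate.
$1,414,000 × [1.7%·d + 1.55%·(365−d)] / 365 = $23,974.08
Solving gives d = 354, so the new rate took effect on 21 December 2014.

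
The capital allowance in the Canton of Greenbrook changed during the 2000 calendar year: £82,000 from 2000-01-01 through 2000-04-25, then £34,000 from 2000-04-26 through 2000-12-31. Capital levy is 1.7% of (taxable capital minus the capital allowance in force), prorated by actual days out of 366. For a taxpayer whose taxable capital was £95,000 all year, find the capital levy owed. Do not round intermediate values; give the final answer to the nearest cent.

£778.38

2000-01-01 to 2000-04-25: 116 days, exemption £82,000 → (£95,000 − £82,000) × 1.7% × 116/366 = £70.0437
2000-04-26 to 2000-12-31: 250 days, exemption £34,000 → (£95,000 − £34,000) × 1.7% × 250/366 = £708.3333
Total = £778.3770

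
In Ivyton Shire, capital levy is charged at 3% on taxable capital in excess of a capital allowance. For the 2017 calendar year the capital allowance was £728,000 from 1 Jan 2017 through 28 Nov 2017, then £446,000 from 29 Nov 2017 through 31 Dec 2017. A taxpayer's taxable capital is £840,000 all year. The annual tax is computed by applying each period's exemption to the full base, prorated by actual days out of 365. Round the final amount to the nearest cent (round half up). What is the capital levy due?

£4,124.88

1 Jan – 28 Nov 2017: 332 days, exemption £728,000 → (£840,000 − £728,000) × 3% × 332/365 = £3,056.2192
29 Nov – 31 Dec 2017: 33 days, exemption £446,000 → (£840,000 − £446,000) × 3% × 33/365 = £1,068.6575
Total = £4,124.8767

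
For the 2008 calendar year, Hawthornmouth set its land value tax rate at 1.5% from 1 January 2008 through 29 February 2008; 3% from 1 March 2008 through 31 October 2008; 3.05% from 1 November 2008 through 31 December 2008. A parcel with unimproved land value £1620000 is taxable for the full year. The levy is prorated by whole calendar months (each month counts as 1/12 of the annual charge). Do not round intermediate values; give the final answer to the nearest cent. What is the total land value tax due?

£44685.00

1 January – 29 February 2008: 2 months at 1.5% → £1620000 × 1.5% × 2/12 = £4050.0000
1 March – 31 October 2008: 8 months at 3% → £1620000 × 3% × 8/12 = £32400.0000
1 November – 31 December 2008: 2 months at 3.05% → £1620000 × 3.05% × 2/12 = £8235.0000
Total = £44685.0000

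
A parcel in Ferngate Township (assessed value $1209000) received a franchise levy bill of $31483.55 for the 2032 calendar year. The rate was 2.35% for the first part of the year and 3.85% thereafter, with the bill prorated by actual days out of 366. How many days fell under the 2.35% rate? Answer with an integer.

Let d = days at the first rate; then 366 − d days at the second rate.
$1209000 × [2.35%·d + 3.85%·(366−d)] / 366 = $31483.55
Solving gives d = 304, so the new rate took effect on October 31, 2032.

304 days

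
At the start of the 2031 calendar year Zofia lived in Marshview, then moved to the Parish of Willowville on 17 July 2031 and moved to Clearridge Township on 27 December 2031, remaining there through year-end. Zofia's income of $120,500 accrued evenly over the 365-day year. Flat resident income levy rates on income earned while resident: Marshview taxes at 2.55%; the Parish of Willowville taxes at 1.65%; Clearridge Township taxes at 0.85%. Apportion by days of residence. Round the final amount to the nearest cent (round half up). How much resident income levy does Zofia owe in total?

$2,560.38

Marshview, 1 January – 16 July 2031: 197 days → $120,500 × 2.55% × 197/365 = $1,658.4432
The Parish of Willowville, 17 July – 26 December 2031: 163 days → $120,500 × 1.65% × 163/365 = $887.9034
Clearridge Township, 27 December – 31 December 2031: 5 days → $120,500 × 0.85% × 5/365 = $14.0308
Total = $2,560.3774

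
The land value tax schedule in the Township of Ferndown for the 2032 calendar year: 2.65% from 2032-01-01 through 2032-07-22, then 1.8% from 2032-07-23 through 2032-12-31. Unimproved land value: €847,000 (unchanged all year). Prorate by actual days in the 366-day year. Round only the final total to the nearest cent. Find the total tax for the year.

€19,258.84

2032-01-01 to 2032-07-22: 204 days at 2.65% → €847,000 × 2.65% × 204/366 = €12,510.6066
2032-07-23 to 2032-12-31: 162 days at 1.8% → €847,000 × 1.8% × 162/366 = €6,748.2295
Total = €19,258.8361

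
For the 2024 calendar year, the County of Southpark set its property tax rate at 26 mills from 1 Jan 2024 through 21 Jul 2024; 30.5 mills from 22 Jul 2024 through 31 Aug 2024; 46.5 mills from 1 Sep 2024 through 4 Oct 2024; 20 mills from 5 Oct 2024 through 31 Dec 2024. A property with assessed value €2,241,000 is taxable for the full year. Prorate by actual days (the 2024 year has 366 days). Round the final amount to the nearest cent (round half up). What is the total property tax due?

€60,430.46

1 Jan – 21 Jul 2024: 203 days at 26 mills → €2,241,000 × 2.6% × 203/366 = €32,316.9344
22 Jul – 31 Aug 2024: 41 days at 30.5 mills → €2,241,000 × 3.05% × 41/366 = €7,656.7500
1 Sep – 4 Oct 2024: 34 days at 46.5 mills → €2,241,000 × 4.65% × 34/366 = €9,680.3852
5 Oct – 31 Dec 2024: 88 days at 20 mills → €2,241,000 × 2% × 88/366 = €10,776.3934
Total = €60,430.4631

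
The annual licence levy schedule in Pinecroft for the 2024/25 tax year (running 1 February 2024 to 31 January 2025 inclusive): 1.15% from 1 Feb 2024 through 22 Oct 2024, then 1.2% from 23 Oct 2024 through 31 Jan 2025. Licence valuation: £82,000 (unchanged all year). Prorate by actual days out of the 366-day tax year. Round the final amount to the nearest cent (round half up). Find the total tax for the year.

1 Feb – 22 Oct 2024: 265 days at 1.15% → £82,000 × 1.15% × 265/366 = £682.7732
23 Oct 2024 – 31 Jan 2025: 101 days at 1.2% → £82,000 × 1.2% × 101/366 = £271.5410
Total = £954.3142

£954.31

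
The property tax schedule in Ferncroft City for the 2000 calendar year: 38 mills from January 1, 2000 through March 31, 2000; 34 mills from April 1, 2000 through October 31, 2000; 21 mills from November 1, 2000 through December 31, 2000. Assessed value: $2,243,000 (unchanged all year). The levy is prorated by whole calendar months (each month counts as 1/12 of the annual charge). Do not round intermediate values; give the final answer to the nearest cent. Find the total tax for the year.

January 1 – March 31, 2000: 3 months at 38 mills → $2,243,000 × 3.8% × 3/12 = $21,308.5000
April 1 – October 31, 2000: 7 months at 34 mills → $2,243,000 × 3.4% × 7/12 = $44,486.1667
November 1 – December 31, 2000: 2 months at 21 mills → $2,243,000 × 2.1% × 2/12 = $7,850.5000
Total = $73,645.1667

$73,645.17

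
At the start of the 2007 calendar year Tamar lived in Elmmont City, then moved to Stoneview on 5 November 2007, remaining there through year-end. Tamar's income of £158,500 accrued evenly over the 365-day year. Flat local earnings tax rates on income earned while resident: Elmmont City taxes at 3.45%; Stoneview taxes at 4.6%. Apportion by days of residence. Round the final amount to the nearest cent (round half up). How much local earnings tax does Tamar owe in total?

£5,752.90

Elmmont City, 1 January – 4 November 2007: 308 days → £158,500 × 3.45% × 308/365 = £4,614.3041
Stoneview, 5 November – 31 December 2007: 57 days → £158,500 × 4.6% × 57/365 = £1,138.5945
Total = £5,752.8986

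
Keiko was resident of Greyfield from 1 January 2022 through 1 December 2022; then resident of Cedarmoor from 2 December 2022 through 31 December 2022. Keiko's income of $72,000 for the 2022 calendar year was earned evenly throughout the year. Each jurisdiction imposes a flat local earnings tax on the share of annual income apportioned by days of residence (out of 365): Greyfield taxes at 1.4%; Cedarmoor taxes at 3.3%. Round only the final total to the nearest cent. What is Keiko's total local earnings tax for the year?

$1,120.44

Greyfield, 1 January – 1 December 2022: 335 days → $72,000 × 1.4% × 335/365 = $925.1507
Cedarmoor, 2 December – 31 December 2022: 30 days → $72,000 × 3.3% × 30/365 = $195.2877
Total = $1,120.4384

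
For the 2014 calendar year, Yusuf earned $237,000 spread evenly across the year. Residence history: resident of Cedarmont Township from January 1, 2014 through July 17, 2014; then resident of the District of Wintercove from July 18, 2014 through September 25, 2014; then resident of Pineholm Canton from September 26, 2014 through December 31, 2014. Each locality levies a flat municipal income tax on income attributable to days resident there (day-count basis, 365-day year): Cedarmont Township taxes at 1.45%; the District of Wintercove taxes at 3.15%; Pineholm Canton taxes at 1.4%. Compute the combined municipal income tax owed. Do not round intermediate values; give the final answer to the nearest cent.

$4,177.69

Cedarmont Township, January 1 – July 17, 2014: 198 days → $237,000 × 1.45% × 198/365 = $1,864.1836
The District of Wintercove, July 18 – September 25, 2014: 70 days → $237,000 × 3.15% × 70/365 = $1,431.7397
Pineholm Canton, September 26 – December 31, 2014: 97 days → $237,000 × 1.4% × 97/365 = $881.7699
Total = $4,177.6932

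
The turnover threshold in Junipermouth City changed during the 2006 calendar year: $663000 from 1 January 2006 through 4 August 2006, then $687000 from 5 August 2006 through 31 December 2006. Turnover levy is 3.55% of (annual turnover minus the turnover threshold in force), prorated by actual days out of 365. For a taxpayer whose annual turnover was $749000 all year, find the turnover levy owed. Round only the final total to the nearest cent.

$2705.20

1 January – 4 August 2006: 216 days, exemption $663000 → ($749000 − $663000) × 3.55% × 216/365 = $1806.7068
5 August – 31 December 2006: 149 days, exemption $687000 → ($749000 − $687000) × 3.55% × 149/365 = $898.4904
Total = $2705.1973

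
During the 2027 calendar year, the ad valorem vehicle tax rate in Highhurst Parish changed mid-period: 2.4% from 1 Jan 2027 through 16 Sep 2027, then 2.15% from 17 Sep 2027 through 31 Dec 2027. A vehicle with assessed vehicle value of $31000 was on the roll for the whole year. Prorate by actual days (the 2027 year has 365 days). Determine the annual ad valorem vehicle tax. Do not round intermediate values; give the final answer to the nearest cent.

1 Jan – 16 Sep 2027: 259 days at 2.4% → $31000 × 2.4% × 259/365 = $527.9342
17 Sep – 31 Dec 2027: 106 days at 2.15% → $31000 × 2.15% × 106/365 = $193.5589
Total = $721.4932

$721.49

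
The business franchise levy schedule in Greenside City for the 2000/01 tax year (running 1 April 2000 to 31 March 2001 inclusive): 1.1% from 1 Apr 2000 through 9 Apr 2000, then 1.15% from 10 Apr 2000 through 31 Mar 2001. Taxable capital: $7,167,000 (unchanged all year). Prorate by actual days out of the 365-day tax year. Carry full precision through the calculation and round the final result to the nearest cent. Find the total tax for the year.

1 Apr – 9 Apr 2000: 9 days at 1.1% → $7,167,000 × 1.1% × 9/365 = $1,943.9260
10 Apr 2000 – 31 Mar 2001: 356 days at 1.15% → $7,167,000 × 1.15% × 356/365 = $80,388.2137
Total = $82,332.1397

$82,332.14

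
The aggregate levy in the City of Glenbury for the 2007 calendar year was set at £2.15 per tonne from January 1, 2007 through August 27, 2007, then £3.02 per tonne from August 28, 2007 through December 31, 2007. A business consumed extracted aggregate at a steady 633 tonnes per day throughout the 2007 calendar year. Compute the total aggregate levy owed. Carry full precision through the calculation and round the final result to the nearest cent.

January 1 – August 27, 2007: 239 days × 633 tonnes/day = 151,287 tonnes at £2.15/tonne → £325267.05
August 28 – December 31, 2007: 126 days × 633 tonnes/day = 79,758 tonnes at £3.02/tonne → £240869.16

£566136.21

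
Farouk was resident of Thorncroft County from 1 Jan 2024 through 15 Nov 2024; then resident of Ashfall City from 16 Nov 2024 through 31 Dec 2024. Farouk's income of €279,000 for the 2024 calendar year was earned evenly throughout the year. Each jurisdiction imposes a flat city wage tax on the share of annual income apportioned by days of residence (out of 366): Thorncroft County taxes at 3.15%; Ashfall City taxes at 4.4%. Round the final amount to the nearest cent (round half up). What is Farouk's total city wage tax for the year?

€9,226.82

Thorncroft County, 1 Jan – 15 Nov 2024: 320 days → €279,000 × 3.15% × 320/366 = €7,683.9344
Ashfall City, 16 Nov – 31 Dec 2024: 46 days → €279,000 × 4.4% × 46/366 = €1,542.8852
Total = €9,226.8197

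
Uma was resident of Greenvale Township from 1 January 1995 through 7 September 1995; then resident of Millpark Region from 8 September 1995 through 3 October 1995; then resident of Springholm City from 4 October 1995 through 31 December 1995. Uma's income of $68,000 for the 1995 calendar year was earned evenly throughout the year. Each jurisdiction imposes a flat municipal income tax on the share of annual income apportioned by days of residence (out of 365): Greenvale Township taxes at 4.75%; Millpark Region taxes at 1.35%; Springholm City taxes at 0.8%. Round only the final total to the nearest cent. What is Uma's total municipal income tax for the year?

$2,410.37

Greenvale Township, 1 January – 7 September 1995: 250 days → $68,000 × 4.75% × 250/365 = $2,212.3288
Millpark Region, 8 September – 3 October 1995: 26 days → $68,000 × 1.35% × 26/365 = $65.3918
Springholm City, 4 October – 31 December 1995: 89 days → $68,000 × 0.8% × 89/365 = $132.6466
Total = $2,410.3671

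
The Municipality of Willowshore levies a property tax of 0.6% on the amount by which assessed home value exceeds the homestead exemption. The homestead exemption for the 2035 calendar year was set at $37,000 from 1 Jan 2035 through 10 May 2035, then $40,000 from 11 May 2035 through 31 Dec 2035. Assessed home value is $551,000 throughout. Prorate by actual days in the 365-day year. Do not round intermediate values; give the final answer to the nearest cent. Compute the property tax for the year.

$3,072.41

1 Jan – 10 May 2035: 130 days, exemption $37,000 → ($551,000 − $37,000) × 0.6% × 130/365 = $1,098.4110
11 May – 31 Dec 2035: 235 days, exemption $40,000 → ($551,000 − $40,000) × 0.6% × 235/365 = $1,974.0000
Total = $3,072.4110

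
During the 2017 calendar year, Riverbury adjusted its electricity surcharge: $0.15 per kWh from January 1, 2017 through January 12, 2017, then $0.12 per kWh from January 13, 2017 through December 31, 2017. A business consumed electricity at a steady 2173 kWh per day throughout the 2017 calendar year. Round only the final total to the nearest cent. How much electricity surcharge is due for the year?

January 1 – January 12, 2017: 12 days × 2173 kWh/day = 26,076 kWh at $0.15/kWh → $3911.40
January 13 – December 31, 2017: 353 days × 2173 kWh/day = 767,069 kWh at $0.12/kWh → $92048.28

$95959.68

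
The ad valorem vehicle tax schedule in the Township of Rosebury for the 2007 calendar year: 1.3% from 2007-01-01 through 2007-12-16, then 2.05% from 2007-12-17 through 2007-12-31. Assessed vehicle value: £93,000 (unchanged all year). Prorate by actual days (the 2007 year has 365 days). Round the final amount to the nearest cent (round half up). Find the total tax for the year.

2007-01-01 to 2007-12-16: 350 days at 1.3% → £93,000 × 1.3% × 350/365 = £1,159.3151
2007-12-17 to 2007-12-31: 15 days at 2.05% → £93,000 × 2.05% × 15/365 = £78.3493
Total = £1,237.6644

£1,237.66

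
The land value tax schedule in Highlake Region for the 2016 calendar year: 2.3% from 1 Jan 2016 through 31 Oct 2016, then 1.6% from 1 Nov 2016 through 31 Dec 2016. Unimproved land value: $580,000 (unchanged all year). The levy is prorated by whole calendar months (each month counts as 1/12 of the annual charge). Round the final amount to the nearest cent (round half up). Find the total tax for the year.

1 Jan – 31 Oct 2016: 10 months at 2.3% → $580,000 × 2.3% × 10/12 = $11,116.6667
1 Nov – 31 Dec 2016: 2 months at 1.6% → $580,000 × 1.6% × 2/12 = $1,546.6667
Total = $12,663.3333

$12,663.33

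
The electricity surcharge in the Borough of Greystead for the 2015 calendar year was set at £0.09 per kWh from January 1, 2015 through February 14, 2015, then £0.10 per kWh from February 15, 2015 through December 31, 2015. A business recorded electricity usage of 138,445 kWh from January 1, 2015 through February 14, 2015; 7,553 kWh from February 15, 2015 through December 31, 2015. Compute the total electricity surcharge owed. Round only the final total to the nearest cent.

January 1 – February 14, 2015: 138,445 kWh at £0.09/kWh → £12,460.05
February 15 – December 31, 2015: 7,553 kWh at £0.10/kWh → £755.30

£13,215.35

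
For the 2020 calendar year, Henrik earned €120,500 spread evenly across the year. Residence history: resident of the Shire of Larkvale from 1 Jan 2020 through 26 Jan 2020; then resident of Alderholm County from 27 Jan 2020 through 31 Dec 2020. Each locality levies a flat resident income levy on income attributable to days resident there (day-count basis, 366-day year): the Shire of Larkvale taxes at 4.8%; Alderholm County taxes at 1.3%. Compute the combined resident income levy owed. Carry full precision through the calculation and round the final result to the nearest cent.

€1,866.10

The Shire of Larkvale, 1 Jan – 26 Jan 2020: 26 days → €120,500 × 4.8% × 26/366 = €410.8852
Alderholm County, 27 Jan – 31 Dec 2020: 340 days → €120,500 × 1.3% × 340/366 = €1,455.2186
Total = €1,866.1038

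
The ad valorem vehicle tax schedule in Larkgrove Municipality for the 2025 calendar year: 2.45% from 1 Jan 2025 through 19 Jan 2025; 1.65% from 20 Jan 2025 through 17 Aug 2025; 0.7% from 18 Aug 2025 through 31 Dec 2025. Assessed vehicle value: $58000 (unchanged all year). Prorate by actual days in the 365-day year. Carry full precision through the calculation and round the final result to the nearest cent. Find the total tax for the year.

$775.85

1 Jan – 19 Jan 2025: 19 days at 2.45% → $58000 × 2.45% × 19/365 = $73.9699
20 Jan – 17 Aug 2025: 210 days at 1.65% → $58000 × 1.65% × 210/365 = $550.6027
18 Aug – 31 Dec 2025: 136 days at 0.7% → $58000 × 0.7% × 136/365 = $151.2767
Total = $775.8493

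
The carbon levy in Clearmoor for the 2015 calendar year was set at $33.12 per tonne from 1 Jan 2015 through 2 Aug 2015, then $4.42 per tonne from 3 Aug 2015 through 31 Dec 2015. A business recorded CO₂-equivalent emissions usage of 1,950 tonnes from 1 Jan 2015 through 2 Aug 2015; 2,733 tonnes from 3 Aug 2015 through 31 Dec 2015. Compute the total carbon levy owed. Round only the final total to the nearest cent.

$76,663.86

1 Jan – 2 Aug 2015: 1,950 tonnes at $33.12/tonne → $64,584.00
3 Aug – 31 Dec 2015: 2,733 tonnes at $4.42/tonne → $12,079.86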